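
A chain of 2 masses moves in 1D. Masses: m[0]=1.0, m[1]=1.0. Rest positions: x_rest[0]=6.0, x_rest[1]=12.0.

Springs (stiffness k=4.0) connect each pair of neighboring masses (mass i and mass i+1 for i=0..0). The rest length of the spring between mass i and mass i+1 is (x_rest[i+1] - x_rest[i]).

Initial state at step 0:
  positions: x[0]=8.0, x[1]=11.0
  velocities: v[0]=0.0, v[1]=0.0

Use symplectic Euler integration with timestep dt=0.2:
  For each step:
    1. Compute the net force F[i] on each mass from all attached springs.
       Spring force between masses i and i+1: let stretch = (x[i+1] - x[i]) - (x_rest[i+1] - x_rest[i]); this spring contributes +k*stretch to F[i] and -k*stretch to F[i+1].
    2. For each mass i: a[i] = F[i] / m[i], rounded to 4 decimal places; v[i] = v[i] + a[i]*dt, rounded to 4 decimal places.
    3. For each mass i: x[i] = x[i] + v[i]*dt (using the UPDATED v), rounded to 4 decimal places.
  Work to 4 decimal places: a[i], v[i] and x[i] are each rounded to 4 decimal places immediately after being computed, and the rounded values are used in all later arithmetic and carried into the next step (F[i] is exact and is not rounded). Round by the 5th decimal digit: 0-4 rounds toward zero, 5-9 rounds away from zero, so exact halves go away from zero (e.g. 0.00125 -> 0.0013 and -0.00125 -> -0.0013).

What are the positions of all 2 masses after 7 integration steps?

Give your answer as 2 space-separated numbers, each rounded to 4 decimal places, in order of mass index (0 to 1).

Step 0: x=[8.0000 11.0000] v=[0.0000 0.0000]
Step 1: x=[7.5200 11.4800] v=[-2.4000 2.4000]
Step 2: x=[6.7136 12.2864] v=[-4.0320 4.0320]
Step 3: x=[5.8388 13.1612] v=[-4.3738 4.3738]
Step 4: x=[5.1756 13.8244] v=[-3.3159 3.3159]
Step 5: x=[4.9362 14.0638] v=[-1.1969 1.1969]
Step 6: x=[5.1972 13.8028] v=[1.3052 -1.3052]
Step 7: x=[5.8751 13.1249] v=[3.3897 -3.3897]

Answer: 5.8751 13.1249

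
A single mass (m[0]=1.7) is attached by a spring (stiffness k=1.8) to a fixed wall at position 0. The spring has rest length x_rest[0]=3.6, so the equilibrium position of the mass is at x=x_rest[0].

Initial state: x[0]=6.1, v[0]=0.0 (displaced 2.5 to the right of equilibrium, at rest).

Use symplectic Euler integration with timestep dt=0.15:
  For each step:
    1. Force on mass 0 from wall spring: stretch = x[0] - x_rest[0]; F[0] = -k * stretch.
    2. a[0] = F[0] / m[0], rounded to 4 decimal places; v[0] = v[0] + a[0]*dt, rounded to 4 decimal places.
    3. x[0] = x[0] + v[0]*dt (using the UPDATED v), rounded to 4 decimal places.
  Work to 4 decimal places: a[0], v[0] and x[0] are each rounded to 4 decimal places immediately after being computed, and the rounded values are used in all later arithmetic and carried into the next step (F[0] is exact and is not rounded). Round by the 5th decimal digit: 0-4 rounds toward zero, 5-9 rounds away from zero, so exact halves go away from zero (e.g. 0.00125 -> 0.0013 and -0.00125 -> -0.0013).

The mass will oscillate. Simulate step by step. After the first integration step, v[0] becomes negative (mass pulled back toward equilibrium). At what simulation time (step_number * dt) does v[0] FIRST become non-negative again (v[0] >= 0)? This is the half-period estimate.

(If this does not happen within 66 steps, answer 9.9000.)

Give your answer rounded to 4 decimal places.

Step 0: x=[6.1000] v=[0.0000]
Step 1: x=[6.0404] v=[-0.3971]
Step 2: x=[5.9227] v=[-0.7847]
Step 3: x=[5.7497] v=[-1.1536]
Step 4: x=[5.5255] v=[-1.4950]
Step 5: x=[5.2554] v=[-1.8008]
Step 6: x=[4.9458] v=[-2.0637]
Step 7: x=[4.6042] v=[-2.2775]
Step 8: x=[4.2387] v=[-2.4370]
Step 9: x=[3.8579] v=[-2.5384]
Step 10: x=[3.4710] v=[-2.5794]
Step 11: x=[3.0872] v=[-2.5589]
Step 12: x=[2.7156] v=[-2.4775]
Step 13: x=[2.3651] v=[-2.3370]
Step 14: x=[2.0440] v=[-2.1409]
Step 15: x=[1.7599] v=[-1.8938]
Step 16: x=[1.5197] v=[-1.6016]
Step 17: x=[1.3290] v=[-1.2712]
Step 18: x=[1.1924] v=[-0.9105]
Step 19: x=[1.1132] v=[-0.5281]
Step 20: x=[1.0932] v=[-0.1331]
Step 21: x=[1.1330] v=[0.2650]
First v>=0 after going negative at step 21, time=3.1500

Answer: 3.1500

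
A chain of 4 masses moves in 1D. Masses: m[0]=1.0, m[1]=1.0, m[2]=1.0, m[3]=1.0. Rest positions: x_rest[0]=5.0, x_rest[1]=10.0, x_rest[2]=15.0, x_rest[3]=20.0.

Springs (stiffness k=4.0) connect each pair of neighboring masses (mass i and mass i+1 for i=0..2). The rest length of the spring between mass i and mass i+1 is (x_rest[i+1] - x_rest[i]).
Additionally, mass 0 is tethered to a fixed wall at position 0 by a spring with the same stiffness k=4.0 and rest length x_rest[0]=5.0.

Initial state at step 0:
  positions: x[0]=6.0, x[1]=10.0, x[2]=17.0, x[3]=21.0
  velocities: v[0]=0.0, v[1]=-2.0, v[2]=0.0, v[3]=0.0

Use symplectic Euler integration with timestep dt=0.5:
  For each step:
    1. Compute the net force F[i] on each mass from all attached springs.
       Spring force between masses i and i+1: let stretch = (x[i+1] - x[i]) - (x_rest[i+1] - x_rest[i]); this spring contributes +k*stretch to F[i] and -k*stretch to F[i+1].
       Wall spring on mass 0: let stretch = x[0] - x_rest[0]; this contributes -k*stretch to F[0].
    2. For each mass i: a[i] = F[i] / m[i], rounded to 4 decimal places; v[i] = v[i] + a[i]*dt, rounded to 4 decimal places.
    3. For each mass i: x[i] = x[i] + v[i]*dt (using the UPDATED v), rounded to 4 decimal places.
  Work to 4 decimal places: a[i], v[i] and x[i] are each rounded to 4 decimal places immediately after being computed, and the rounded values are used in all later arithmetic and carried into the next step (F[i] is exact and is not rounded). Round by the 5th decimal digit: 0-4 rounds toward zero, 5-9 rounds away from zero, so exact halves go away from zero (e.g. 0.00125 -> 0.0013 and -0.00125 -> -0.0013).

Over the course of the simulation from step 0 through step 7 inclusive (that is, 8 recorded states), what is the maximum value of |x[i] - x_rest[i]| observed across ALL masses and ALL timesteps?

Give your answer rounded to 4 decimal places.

Answer: 3.0000

Derivation:
Step 0: x=[6.0000 10.0000 17.0000 21.0000] v=[0.0000 -2.0000 0.0000 0.0000]
Step 1: x=[4.0000 12.0000 14.0000 22.0000] v=[-4.0000 4.0000 -6.0000 2.0000]
Step 2: x=[6.0000 8.0000 17.0000 20.0000] v=[4.0000 -8.0000 6.0000 -4.0000]
Step 3: x=[4.0000 11.0000 14.0000 20.0000] v=[-4.0000 6.0000 -6.0000 0.0000]
Step 4: x=[5.0000 10.0000 14.0000 19.0000] v=[2.0000 -2.0000 0.0000 -2.0000]
Step 5: x=[6.0000 8.0000 15.0000 18.0000] v=[2.0000 -4.0000 2.0000 -2.0000]
Step 6: x=[3.0000 11.0000 12.0000 19.0000] v=[-6.0000 6.0000 -6.0000 2.0000]
Step 7: x=[5.0000 7.0000 15.0000 18.0000] v=[4.0000 -8.0000 6.0000 -2.0000]
Max displacement = 3.0000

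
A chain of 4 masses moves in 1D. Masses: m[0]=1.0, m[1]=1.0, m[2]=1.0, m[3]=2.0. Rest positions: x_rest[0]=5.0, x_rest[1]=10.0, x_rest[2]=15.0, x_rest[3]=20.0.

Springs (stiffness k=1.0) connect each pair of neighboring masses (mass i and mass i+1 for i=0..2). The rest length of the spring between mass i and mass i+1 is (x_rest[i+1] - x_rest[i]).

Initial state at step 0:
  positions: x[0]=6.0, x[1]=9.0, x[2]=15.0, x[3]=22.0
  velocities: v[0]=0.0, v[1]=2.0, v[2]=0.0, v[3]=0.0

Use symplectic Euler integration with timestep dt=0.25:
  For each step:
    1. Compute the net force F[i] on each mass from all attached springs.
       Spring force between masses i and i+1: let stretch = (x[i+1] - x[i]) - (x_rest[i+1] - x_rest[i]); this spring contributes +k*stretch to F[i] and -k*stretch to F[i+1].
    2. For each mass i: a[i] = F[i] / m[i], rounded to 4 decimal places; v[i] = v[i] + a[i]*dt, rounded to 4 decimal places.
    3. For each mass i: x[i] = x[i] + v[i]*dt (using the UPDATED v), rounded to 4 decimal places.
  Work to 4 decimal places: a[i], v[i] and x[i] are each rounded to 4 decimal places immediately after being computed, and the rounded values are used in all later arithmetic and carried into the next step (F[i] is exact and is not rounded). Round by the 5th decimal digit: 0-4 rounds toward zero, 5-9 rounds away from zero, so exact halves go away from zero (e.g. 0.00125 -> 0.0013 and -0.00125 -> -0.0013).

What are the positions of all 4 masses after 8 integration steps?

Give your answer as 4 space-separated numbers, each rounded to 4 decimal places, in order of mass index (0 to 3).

Answer: 5.9271 12.8061 17.9353 20.6658

Derivation:
Step 0: x=[6.0000 9.0000 15.0000 22.0000] v=[0.0000 2.0000 0.0000 0.0000]
Step 1: x=[5.8750 9.6875 15.0625 21.9375] v=[-0.5000 2.7500 0.2500 -0.2500]
Step 2: x=[5.6758 10.4727 15.2188 21.8164] v=[-0.7969 3.1406 0.6250 -0.4844]
Step 3: x=[5.4639 11.2547 15.4908 21.6454] v=[-0.8477 3.1279 1.0879 -0.6841]
Step 4: x=[5.3014 11.9395 15.8827 21.4383] v=[-0.6500 2.7392 1.5675 -0.8284]
Step 5: x=[5.2413 12.4559 16.3754 21.2138] v=[-0.2405 2.0655 1.9706 -0.8979]
Step 6: x=[5.3196 12.7663 16.9255 20.9944] v=[0.3132 1.2417 2.2003 -0.8777]
Step 7: x=[5.5508 12.8713 17.4699 20.8041] v=[0.9249 0.4198 2.1777 -0.7613]
Step 8: x=[5.9271 12.8061 17.9353 20.6658] v=[1.5050 -0.2607 1.8616 -0.5531]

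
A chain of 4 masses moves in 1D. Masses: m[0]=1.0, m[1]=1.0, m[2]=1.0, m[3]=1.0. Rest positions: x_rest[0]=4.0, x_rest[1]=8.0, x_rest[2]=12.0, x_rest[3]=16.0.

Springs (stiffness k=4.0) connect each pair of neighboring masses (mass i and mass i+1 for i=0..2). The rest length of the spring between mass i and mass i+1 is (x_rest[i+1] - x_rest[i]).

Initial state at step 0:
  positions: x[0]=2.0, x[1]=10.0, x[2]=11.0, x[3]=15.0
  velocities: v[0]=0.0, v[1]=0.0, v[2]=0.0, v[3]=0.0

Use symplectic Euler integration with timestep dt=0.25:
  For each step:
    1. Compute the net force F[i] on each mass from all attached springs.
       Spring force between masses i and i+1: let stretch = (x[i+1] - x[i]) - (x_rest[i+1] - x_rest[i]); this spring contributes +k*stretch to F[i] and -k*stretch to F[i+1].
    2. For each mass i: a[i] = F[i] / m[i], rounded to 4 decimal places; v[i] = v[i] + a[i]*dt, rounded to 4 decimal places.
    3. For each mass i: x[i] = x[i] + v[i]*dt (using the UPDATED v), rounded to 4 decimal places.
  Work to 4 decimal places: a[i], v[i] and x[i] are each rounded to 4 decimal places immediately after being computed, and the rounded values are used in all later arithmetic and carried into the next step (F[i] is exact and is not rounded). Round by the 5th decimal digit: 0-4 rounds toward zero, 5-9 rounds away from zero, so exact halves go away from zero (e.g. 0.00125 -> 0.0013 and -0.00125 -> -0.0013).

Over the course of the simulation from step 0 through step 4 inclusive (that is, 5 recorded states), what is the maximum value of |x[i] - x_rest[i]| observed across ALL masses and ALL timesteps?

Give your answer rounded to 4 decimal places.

Answer: 2.9687

Derivation:
Step 0: x=[2.0000 10.0000 11.0000 15.0000] v=[0.0000 0.0000 0.0000 0.0000]
Step 1: x=[3.0000 8.2500 11.7500 15.0000] v=[4.0000 -7.0000 3.0000 0.0000]
Step 2: x=[4.3125 6.0625 12.4375 15.1875] v=[5.2500 -8.7500 2.7500 0.7500]
Step 3: x=[5.0625 5.0313 12.2188 15.6875] v=[3.0000 -4.1250 -0.8750 2.0000]
Step 4: x=[4.8047 5.8047 11.0704 16.3203] v=[-1.0312 3.0937 -4.5938 2.5313]
Max displacement = 2.9687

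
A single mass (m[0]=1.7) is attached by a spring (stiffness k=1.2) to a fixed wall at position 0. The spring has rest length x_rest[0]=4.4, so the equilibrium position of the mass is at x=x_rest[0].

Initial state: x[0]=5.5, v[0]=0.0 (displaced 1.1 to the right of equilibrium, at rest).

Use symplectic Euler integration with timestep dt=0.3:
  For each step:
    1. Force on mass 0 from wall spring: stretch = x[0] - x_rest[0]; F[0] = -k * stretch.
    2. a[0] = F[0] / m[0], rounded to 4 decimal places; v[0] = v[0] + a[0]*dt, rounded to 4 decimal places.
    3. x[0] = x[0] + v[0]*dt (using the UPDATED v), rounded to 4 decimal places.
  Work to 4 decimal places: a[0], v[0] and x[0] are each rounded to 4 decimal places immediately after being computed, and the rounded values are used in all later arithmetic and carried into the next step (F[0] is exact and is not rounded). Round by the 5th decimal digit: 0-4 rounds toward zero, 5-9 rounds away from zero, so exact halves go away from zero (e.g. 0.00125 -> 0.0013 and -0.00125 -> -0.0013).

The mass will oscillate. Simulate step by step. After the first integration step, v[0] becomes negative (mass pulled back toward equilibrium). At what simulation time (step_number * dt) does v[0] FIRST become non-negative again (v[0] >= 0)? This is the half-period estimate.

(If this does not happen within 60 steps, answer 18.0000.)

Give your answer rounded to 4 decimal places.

Step 0: x=[5.5000] v=[0.0000]
Step 1: x=[5.4301] v=[-0.2330]
Step 2: x=[5.2948] v=[-0.4511]
Step 3: x=[5.1026] v=[-0.6406]
Step 4: x=[4.8658] v=[-0.7894]
Step 5: x=[4.5994] v=[-0.8880]
Step 6: x=[4.3203] v=[-0.9302]
Step 7: x=[4.0463] v=[-0.9133]
Step 8: x=[3.7948] v=[-0.8384]
Step 9: x=[3.5817] v=[-0.7102]
Step 10: x=[3.4206] v=[-0.5369]
Step 11: x=[3.3218] v=[-0.3295]
Step 12: x=[3.2914] v=[-0.1012]
Step 13: x=[3.3315] v=[0.1336]
First v>=0 after going negative at step 13, time=3.9000

Answer: 3.9000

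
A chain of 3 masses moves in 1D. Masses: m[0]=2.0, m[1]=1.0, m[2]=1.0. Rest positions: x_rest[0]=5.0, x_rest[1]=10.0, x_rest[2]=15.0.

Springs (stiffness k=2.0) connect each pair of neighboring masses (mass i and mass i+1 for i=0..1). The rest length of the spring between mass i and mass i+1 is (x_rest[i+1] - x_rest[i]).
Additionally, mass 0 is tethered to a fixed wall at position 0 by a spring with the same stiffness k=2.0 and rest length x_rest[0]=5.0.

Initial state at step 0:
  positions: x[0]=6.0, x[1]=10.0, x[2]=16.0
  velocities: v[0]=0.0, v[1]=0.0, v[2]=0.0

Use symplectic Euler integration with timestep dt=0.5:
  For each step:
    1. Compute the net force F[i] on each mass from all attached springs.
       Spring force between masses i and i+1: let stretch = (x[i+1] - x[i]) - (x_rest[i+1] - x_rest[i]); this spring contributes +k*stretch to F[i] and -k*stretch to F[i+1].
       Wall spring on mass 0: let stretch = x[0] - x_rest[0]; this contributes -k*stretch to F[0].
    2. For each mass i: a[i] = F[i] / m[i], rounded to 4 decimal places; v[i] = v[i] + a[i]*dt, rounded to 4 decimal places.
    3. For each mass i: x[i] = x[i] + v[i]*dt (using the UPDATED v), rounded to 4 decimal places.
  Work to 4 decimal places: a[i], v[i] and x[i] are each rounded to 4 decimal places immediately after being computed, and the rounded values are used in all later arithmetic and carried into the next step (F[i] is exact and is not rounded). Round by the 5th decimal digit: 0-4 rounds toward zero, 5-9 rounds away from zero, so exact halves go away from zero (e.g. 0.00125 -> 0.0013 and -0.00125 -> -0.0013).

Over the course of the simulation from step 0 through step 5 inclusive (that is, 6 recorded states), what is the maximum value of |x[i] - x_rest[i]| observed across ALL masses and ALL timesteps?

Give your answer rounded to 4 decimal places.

Answer: 1.5000

Derivation:
Step 0: x=[6.0000 10.0000 16.0000] v=[0.0000 0.0000 0.0000]
Step 1: x=[5.5000 11.0000 15.5000] v=[-1.0000 2.0000 -1.0000]
Step 2: x=[5.0000 11.5000 15.2500] v=[-1.0000 1.0000 -0.5000]
Step 3: x=[4.8750 10.6250 15.6250] v=[-0.2500 -1.7500 0.7500]
Step 4: x=[4.9688 9.3750 16.0000] v=[0.1875 -2.5000 0.7500]
Step 5: x=[4.9219 9.2344 15.5625] v=[-0.0938 -0.2812 -0.8750]
Max displacement = 1.5000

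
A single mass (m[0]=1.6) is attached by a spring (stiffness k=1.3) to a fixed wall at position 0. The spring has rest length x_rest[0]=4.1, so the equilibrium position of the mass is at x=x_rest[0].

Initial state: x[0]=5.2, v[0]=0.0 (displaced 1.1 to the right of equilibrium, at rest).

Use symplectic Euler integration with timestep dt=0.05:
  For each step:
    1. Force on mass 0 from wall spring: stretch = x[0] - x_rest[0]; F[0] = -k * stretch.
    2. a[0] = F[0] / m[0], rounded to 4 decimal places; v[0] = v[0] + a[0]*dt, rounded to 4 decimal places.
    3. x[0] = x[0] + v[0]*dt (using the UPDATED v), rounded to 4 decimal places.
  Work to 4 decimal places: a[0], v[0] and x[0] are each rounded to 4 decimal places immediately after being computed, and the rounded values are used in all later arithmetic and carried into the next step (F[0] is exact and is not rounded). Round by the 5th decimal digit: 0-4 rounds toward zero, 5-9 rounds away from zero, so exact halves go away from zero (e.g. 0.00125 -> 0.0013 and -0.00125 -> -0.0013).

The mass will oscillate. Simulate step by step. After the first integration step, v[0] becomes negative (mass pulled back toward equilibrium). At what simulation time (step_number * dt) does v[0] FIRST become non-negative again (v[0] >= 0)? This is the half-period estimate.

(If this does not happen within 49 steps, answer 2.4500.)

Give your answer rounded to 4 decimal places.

Step 0: x=[5.2000] v=[0.0000]
Step 1: x=[5.1978] v=[-0.0447]
Step 2: x=[5.1933] v=[-0.0893]
Step 3: x=[5.1866] v=[-0.1337]
Step 4: x=[5.1777] v=[-0.1778]
Step 5: x=[5.1666] v=[-0.2216]
Step 6: x=[5.1534] v=[-0.2649]
Step 7: x=[5.1380] v=[-0.3077]
Step 8: x=[5.1205] v=[-0.3499]
Step 9: x=[5.1009] v=[-0.3914]
Step 10: x=[5.0793] v=[-0.4321]
Step 11: x=[5.0557] v=[-0.4719]
Step 12: x=[5.0302] v=[-0.5107]
Step 13: x=[5.0028] v=[-0.5485]
Step 14: x=[4.9735] v=[-0.5852]
Step 15: x=[4.9425] v=[-0.6207]
Step 16: x=[4.9098] v=[-0.6549]
Step 17: x=[4.8754] v=[-0.6878]
Step 18: x=[4.8394] v=[-0.7193]
Step 19: x=[4.8019] v=[-0.7493]
Step 20: x=[4.7630] v=[-0.7778]
Step 21: x=[4.7228] v=[-0.8047]
Step 22: x=[4.6813] v=[-0.8300]
Step 23: x=[4.6386] v=[-0.8536]
Step 24: x=[4.5948] v=[-0.8755]
Step 25: x=[4.5500] v=[-0.8956]
Step 26: x=[4.5043] v=[-0.9139]
Step 27: x=[4.4578] v=[-0.9303]
Step 28: x=[4.4106] v=[-0.9448]
Step 29: x=[4.3627] v=[-0.9574]
Step 30: x=[4.3143] v=[-0.9681]
Step 31: x=[4.2655] v=[-0.9768]
Step 32: x=[4.2163] v=[-0.9835]
Step 33: x=[4.1669] v=[-0.9882]
Step 34: x=[4.1174] v=[-0.9909]
Step 35: x=[4.0678] v=[-0.9916]
Step 36: x=[4.0183] v=[-0.9903]
Step 37: x=[3.9690] v=[-0.9870]
Step 38: x=[3.9199] v=[-0.9817]
Step 39: x=[3.8712] v=[-0.9744]
Step 40: x=[3.8229] v=[-0.9651]
Step 41: x=[3.7752] v=[-0.9538]
Step 42: x=[3.7282] v=[-0.9406]
Step 43: x=[3.6819] v=[-0.9255]
Step 44: x=[3.6365] v=[-0.9085]
Step 45: x=[3.5920] v=[-0.8897]
Step 46: x=[3.5485] v=[-0.8691]
Step 47: x=[3.5062] v=[-0.8467]
Step 48: x=[3.4651] v=[-0.8226]
Step 49: x=[3.4253] v=[-0.7968]
v[0] did not become non-negative within 49 steps; using fallback time=2.4500

Answer: 2.4500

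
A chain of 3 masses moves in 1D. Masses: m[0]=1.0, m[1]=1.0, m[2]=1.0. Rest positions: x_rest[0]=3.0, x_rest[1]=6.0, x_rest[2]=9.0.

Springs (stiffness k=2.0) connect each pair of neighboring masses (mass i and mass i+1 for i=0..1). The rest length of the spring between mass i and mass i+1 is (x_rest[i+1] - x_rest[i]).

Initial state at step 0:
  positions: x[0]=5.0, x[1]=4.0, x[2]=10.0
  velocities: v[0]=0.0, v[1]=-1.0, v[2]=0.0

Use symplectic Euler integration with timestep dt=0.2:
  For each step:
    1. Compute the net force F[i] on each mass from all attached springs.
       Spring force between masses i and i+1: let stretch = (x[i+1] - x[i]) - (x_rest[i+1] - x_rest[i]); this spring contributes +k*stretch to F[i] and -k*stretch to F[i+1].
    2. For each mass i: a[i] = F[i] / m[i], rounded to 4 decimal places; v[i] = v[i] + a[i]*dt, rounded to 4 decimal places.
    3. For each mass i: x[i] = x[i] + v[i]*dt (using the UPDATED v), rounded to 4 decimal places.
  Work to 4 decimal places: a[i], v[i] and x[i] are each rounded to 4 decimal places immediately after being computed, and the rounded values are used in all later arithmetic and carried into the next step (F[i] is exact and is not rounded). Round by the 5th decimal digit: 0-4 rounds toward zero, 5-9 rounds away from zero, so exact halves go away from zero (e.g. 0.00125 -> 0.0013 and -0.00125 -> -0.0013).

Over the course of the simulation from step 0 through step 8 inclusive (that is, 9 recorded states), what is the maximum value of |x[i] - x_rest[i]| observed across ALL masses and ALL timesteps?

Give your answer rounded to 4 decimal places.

Answer: 2.2851

Derivation:
Step 0: x=[5.0000 4.0000 10.0000] v=[0.0000 -1.0000 0.0000]
Step 1: x=[4.6800 4.3600 9.7600] v=[-1.6000 1.8000 -1.2000]
Step 2: x=[4.0944 5.1776 9.3280] v=[-2.9280 4.0880 -2.1600]
Step 3: x=[3.3555 6.2406 8.8040] v=[-3.6947 5.3149 -2.6202]
Step 4: x=[2.6074 7.2778 8.3149] v=[-3.7407 5.1862 -2.4456]
Step 5: x=[1.9929 8.0244 7.9828] v=[-3.0725 3.7329 -1.6604]
Step 6: x=[1.6209 8.2851 7.8940] v=[-1.8599 1.3037 -0.4438]
Step 7: x=[1.5421 7.9814 8.0765] v=[-0.3942 -1.5184 0.9126]
Step 8: x=[1.7384 7.1702 8.4914] v=[0.9815 -4.0561 2.0746]
Max displacement = 2.2851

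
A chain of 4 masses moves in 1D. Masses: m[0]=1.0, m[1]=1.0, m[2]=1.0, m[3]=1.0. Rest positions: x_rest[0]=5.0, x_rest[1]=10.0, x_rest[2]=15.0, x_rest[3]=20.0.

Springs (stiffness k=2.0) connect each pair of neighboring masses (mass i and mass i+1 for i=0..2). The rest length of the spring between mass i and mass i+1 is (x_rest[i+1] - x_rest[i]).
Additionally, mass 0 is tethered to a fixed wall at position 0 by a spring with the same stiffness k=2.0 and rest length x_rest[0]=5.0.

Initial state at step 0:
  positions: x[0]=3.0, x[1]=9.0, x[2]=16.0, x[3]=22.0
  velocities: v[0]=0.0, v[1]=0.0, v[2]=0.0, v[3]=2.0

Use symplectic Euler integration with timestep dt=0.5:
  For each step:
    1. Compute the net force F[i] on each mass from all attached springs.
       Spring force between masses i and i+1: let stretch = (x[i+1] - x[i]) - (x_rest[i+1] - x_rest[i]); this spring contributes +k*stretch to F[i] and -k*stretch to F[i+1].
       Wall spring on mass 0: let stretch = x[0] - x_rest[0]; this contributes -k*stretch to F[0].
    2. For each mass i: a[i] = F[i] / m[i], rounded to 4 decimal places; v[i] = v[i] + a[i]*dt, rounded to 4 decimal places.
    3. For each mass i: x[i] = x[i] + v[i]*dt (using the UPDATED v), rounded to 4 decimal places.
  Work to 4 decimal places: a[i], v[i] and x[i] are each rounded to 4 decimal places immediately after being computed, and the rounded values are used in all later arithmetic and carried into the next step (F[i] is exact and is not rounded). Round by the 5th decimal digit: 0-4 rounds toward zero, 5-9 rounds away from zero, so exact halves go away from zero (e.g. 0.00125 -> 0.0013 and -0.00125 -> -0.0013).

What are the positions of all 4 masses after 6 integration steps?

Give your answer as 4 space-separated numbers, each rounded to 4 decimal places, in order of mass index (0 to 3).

Step 0: x=[3.0000 9.0000 16.0000 22.0000] v=[0.0000 0.0000 0.0000 2.0000]
Step 1: x=[4.5000 9.5000 15.5000 22.5000] v=[3.0000 1.0000 -1.0000 1.0000]
Step 2: x=[6.2500 10.5000 15.5000 22.0000] v=[3.5000 2.0000 0.0000 -1.0000]
Step 3: x=[7.0000 11.8750 16.2500 20.7500] v=[1.5000 2.7500 1.5000 -2.5000]
Step 4: x=[6.6875 13.0000 17.0625 19.7500] v=[-0.6250 2.2500 1.6250 -2.0000]
Step 5: x=[6.1875 13.0000 17.1875 19.9063] v=[-1.0000 0.0000 0.2500 0.3125]
Step 6: x=[6.0000 11.6875 16.5782 21.2032] v=[-0.3750 -2.6250 -1.2187 2.5937]

Answer: 6.0000 11.6875 16.5782 21.2032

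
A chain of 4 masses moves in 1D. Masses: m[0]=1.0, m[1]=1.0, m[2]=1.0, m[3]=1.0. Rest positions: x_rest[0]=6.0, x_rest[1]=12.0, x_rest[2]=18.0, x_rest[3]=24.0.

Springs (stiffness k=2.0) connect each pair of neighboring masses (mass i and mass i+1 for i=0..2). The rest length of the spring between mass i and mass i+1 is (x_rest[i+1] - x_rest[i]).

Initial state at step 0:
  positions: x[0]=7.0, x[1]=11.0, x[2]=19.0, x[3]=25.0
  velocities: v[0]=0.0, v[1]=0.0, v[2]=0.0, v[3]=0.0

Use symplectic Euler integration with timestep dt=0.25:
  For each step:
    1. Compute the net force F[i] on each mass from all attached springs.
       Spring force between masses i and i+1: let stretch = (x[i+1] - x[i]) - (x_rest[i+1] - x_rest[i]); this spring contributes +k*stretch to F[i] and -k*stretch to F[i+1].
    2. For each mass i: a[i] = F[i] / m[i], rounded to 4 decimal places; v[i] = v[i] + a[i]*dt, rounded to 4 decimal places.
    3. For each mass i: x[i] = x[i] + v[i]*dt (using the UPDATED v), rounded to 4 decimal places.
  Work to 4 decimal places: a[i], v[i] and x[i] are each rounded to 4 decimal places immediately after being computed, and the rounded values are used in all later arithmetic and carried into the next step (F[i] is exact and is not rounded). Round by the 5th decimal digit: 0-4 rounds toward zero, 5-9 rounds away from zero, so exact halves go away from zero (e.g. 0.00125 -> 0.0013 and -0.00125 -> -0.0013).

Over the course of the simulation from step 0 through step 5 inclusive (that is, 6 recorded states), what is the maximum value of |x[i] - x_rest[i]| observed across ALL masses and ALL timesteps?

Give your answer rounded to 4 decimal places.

Answer: 1.7558

Derivation:
Step 0: x=[7.0000 11.0000 19.0000 25.0000] v=[0.0000 0.0000 0.0000 0.0000]
Step 1: x=[6.7500 11.5000 18.7500 25.0000] v=[-1.0000 2.0000 -1.0000 0.0000]
Step 2: x=[6.3438 12.3125 18.3750 24.9688] v=[-1.6250 3.2500 -1.5000 -0.1250]
Step 3: x=[5.9336 13.1367 18.0664 24.8633] v=[-1.6407 3.2969 -1.2344 -0.4219]
Step 4: x=[5.6738 13.6768 17.9912 24.6582] v=[-1.0392 2.1602 -0.3008 -0.8204]
Step 5: x=[5.6644 13.7558 18.2101 24.3697] v=[-0.0377 0.3159 0.8755 -1.1539]
Max displacement = 1.7558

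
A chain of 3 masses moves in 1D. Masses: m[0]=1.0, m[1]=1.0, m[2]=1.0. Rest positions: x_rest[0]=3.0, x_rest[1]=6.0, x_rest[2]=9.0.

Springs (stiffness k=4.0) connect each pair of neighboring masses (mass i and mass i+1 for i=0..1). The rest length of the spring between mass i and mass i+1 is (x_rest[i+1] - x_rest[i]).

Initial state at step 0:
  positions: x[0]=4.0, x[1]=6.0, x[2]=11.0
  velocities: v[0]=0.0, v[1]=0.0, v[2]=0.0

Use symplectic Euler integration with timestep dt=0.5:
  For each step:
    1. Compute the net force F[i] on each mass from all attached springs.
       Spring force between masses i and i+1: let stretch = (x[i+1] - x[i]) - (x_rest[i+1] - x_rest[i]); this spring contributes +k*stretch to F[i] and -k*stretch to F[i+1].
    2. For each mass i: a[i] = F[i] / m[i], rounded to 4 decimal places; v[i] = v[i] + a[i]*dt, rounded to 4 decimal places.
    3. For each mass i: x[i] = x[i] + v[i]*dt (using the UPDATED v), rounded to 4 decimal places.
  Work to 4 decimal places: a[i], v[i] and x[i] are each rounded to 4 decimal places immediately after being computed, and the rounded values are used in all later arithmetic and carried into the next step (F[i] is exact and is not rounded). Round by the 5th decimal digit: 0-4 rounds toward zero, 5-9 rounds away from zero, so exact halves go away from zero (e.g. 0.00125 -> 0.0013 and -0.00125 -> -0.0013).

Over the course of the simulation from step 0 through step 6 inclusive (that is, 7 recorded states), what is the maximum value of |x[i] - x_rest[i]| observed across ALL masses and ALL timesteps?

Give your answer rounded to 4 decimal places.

Answer: 3.0000

Derivation:
Step 0: x=[4.0000 6.0000 11.0000] v=[0.0000 0.0000 0.0000]
Step 1: x=[3.0000 9.0000 9.0000] v=[-2.0000 6.0000 -4.0000]
Step 2: x=[5.0000 6.0000 10.0000] v=[4.0000 -6.0000 2.0000]
Step 3: x=[5.0000 6.0000 10.0000] v=[0.0000 0.0000 0.0000]
Step 4: x=[3.0000 9.0000 9.0000] v=[-4.0000 6.0000 -2.0000]
Step 5: x=[4.0000 6.0000 11.0000] v=[2.0000 -6.0000 4.0000]
Step 6: x=[4.0000 6.0000 11.0000] v=[0.0000 0.0000 0.0000]
Max displacement = 3.0000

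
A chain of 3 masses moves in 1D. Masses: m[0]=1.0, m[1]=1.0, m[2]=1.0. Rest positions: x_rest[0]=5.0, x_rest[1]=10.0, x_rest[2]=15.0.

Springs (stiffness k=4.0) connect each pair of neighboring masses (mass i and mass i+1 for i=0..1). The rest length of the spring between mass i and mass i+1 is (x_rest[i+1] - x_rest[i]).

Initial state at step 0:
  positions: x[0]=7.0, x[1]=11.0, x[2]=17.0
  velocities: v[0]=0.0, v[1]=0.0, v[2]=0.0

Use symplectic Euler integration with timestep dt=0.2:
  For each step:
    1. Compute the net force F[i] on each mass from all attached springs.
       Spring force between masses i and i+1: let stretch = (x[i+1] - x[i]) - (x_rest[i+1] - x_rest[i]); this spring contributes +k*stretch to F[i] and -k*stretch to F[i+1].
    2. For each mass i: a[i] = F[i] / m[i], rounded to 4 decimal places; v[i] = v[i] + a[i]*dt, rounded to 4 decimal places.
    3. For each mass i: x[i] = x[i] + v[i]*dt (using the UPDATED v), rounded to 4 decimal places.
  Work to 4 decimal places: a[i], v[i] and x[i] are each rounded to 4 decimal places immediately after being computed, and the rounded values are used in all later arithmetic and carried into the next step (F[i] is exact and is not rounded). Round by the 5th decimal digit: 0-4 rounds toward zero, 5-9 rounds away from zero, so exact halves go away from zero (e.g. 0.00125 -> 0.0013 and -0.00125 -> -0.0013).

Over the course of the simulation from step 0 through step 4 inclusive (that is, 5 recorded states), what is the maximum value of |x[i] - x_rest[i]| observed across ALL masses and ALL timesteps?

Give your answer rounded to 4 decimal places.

Step 0: x=[7.0000 11.0000 17.0000] v=[0.0000 0.0000 0.0000]
Step 1: x=[6.8400 11.3200 16.8400] v=[-0.8000 1.6000 -0.8000]
Step 2: x=[6.5968 11.8064 16.5968] v=[-1.2160 2.4320 -1.2160]
Step 3: x=[6.3871 12.2257 16.3871] v=[-1.0483 2.0966 -1.0483]
Step 4: x=[6.3116 12.3767 16.3116] v=[-0.3774 0.7548 -0.3774]
Max displacement = 2.3767

Answer: 2.3767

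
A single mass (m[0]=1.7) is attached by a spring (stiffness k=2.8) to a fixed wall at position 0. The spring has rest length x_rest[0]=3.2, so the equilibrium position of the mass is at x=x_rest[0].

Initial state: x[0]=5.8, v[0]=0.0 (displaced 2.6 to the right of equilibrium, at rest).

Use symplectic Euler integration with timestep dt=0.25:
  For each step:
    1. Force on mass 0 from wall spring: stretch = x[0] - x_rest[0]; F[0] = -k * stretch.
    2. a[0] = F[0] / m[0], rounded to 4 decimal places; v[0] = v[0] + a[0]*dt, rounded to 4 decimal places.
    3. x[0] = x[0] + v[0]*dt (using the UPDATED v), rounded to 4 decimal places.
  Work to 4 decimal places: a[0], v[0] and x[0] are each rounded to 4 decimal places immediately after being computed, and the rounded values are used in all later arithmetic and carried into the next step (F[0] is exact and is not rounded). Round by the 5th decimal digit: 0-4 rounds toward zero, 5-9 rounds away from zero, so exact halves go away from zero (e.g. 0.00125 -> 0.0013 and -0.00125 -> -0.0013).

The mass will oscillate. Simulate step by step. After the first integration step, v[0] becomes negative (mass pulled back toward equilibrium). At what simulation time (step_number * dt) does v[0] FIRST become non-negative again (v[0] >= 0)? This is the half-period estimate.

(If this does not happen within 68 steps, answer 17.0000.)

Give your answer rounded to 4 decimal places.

Answer: 2.5000

Derivation:
Step 0: x=[5.8000] v=[0.0000]
Step 1: x=[5.5324] v=[-1.0706]
Step 2: x=[5.0247] v=[-2.0310]
Step 3: x=[4.3291] v=[-2.7824]
Step 4: x=[3.5173] v=[-3.2473]
Step 5: x=[2.6728] v=[-3.3780]
Step 6: x=[1.8826] v=[-3.1609]
Step 7: x=[1.2280] v=[-2.6185]
Step 8: x=[0.7764] v=[-1.8065]
Step 9: x=[0.5743] v=[-0.8086]
Step 10: x=[0.6425] v=[0.2726]
First v>=0 after going negative at step 10, time=2.5000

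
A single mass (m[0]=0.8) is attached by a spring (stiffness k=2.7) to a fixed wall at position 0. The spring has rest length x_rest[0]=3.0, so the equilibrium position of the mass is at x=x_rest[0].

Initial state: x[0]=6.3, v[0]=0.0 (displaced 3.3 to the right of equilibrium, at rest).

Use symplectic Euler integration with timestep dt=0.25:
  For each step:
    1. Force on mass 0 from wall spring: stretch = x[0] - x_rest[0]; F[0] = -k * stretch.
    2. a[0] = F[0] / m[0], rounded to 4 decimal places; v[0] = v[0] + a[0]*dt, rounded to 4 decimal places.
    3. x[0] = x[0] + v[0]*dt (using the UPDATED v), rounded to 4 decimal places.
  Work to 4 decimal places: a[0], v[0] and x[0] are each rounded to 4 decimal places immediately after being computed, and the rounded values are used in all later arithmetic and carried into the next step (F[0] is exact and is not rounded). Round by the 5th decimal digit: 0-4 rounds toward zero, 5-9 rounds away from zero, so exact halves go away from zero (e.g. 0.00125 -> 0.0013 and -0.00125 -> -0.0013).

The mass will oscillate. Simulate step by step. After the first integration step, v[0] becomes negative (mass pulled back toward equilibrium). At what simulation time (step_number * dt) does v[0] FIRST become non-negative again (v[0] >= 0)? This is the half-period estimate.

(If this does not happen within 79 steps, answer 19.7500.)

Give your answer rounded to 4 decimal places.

Step 0: x=[6.3000] v=[0.0000]
Step 1: x=[5.6039] v=[-2.7844]
Step 2: x=[4.3585] v=[-4.9815]
Step 3: x=[2.8266] v=[-6.1277]
Step 4: x=[1.3313] v=[-5.9814]
Step 5: x=[0.1880] v=[-4.5734]
Step 6: x=[-0.3622] v=[-2.2008]
Step 7: x=[-0.2032] v=[0.6361]
First v>=0 after going negative at step 7, time=1.7500

Answer: 1.7500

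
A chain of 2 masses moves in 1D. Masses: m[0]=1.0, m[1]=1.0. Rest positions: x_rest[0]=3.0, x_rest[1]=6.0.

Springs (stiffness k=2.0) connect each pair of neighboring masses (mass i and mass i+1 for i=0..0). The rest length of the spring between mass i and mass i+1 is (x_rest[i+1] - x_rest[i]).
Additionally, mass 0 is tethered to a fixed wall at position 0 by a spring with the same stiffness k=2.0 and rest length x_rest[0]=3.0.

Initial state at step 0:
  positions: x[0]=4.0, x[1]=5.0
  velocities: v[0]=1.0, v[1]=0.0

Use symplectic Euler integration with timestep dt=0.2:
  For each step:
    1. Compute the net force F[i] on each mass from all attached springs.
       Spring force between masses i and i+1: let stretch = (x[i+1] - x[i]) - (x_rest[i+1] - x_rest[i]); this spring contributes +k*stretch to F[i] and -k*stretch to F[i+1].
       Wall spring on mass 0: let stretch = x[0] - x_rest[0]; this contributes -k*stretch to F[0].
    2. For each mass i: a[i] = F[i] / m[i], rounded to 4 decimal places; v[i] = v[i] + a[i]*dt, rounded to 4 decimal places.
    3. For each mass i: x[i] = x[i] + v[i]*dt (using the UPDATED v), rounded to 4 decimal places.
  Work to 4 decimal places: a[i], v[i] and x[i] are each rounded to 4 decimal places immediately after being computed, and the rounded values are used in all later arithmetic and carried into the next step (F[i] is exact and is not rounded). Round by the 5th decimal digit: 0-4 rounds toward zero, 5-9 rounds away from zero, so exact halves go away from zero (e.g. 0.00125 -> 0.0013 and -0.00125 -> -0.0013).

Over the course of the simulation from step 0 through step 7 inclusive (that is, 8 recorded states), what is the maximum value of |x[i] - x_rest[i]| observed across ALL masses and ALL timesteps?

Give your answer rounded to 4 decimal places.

Step 0: x=[4.0000 5.0000] v=[1.0000 0.0000]
Step 1: x=[3.9600 5.1600] v=[-0.2000 0.8000]
Step 2: x=[3.6992 5.4640] v=[-1.3040 1.5200]
Step 3: x=[3.2836 5.8668] v=[-2.0778 2.0141]
Step 4: x=[2.8120 6.3030] v=[-2.3580 2.1808]
Step 5: x=[2.3947 6.6999] v=[-2.0864 1.9844]
Step 6: x=[2.1303 6.9924] v=[-1.3222 1.4623]
Step 7: x=[2.0844 7.1359] v=[-0.2295 0.7175]
Max displacement = 1.1359

Answer: 1.1359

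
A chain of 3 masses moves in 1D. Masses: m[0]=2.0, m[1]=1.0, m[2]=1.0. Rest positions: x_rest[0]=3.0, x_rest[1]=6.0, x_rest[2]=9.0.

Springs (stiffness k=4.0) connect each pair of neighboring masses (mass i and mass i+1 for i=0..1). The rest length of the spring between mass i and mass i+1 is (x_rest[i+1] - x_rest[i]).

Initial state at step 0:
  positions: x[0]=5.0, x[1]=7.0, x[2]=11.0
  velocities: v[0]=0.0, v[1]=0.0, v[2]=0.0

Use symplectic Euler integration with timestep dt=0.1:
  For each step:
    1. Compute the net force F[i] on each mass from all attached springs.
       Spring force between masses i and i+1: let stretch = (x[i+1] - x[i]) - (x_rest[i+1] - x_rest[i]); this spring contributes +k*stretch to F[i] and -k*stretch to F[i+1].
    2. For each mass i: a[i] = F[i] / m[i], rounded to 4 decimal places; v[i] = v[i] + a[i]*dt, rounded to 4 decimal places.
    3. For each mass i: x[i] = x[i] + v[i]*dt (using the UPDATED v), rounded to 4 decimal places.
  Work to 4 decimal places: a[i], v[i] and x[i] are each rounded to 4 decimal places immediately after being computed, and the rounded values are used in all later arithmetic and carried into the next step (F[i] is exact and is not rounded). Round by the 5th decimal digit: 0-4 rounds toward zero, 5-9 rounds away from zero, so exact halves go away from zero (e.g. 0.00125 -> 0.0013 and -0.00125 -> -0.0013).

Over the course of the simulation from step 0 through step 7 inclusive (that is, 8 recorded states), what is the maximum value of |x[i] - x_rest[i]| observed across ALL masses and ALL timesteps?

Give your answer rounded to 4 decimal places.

Step 0: x=[5.0000 7.0000 11.0000] v=[0.0000 0.0000 0.0000]
Step 1: x=[4.9800 7.0800 10.9600] v=[-0.2000 0.8000 -0.4000]
Step 2: x=[4.9420 7.2312 10.8848] v=[-0.3800 1.5120 -0.7520]
Step 3: x=[4.8898 7.4370 10.7835] v=[-0.5222 2.0578 -1.0134]
Step 4: x=[4.8285 7.6748 10.6683] v=[-0.6128 2.3775 -1.1520]
Step 5: x=[4.7642 7.9184 10.5534] v=[-0.6435 2.4364 -1.1494]
Step 6: x=[4.7029 8.1413 10.4531] v=[-0.6127 2.2287 -1.0034]
Step 7: x=[4.6504 8.3191 10.3803] v=[-0.5250 1.7781 -0.7281]
Max displacement = 2.3191

Answer: 2.3191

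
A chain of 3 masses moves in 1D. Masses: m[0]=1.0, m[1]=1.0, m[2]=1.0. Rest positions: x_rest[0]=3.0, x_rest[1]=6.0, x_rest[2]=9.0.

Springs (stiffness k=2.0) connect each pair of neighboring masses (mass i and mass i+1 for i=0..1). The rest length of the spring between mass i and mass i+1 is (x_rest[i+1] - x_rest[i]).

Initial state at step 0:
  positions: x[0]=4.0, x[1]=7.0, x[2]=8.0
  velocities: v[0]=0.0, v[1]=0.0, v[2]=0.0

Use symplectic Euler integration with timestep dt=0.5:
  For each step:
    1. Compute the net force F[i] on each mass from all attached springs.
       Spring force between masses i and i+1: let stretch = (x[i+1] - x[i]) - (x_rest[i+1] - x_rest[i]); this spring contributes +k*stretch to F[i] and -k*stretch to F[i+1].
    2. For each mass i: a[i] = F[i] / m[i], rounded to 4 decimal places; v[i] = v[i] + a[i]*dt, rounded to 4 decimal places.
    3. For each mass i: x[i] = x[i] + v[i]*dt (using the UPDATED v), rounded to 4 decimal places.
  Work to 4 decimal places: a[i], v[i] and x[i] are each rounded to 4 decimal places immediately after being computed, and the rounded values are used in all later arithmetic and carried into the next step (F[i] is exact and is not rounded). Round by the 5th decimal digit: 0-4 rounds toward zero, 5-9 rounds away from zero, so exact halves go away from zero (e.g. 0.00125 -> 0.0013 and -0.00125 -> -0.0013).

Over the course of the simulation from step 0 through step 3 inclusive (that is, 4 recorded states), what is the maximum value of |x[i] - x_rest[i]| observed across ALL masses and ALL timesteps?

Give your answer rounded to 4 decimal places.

Step 0: x=[4.0000 7.0000 8.0000] v=[0.0000 0.0000 0.0000]
Step 1: x=[4.0000 6.0000 9.0000] v=[0.0000 -2.0000 2.0000]
Step 2: x=[3.5000 5.5000 10.0000] v=[-1.0000 -1.0000 2.0000]
Step 3: x=[2.5000 6.2500 10.2500] v=[-2.0000 1.5000 0.5000]
Max displacement = 1.2500

Answer: 1.2500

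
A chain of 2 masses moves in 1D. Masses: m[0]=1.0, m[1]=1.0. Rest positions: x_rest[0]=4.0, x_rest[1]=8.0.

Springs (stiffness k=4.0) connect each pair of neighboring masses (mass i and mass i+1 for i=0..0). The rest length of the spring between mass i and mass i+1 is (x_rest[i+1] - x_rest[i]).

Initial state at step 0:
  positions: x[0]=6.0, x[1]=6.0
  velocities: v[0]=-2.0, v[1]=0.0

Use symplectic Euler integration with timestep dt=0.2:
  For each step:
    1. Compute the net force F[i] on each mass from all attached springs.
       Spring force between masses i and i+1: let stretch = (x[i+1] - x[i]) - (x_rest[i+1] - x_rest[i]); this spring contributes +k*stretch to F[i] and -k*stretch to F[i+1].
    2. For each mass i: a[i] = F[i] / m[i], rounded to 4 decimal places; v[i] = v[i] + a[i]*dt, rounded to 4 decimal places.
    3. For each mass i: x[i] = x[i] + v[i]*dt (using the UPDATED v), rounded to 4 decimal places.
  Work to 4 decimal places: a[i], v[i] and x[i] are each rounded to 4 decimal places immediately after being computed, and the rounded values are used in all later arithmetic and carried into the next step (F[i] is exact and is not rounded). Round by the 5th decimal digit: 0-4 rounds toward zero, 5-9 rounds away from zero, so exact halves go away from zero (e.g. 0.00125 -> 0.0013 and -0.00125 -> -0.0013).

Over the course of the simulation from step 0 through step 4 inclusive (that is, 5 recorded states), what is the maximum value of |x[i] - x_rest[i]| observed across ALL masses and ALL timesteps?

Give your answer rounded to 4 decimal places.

Step 0: x=[6.0000 6.0000] v=[-2.0000 0.0000]
Step 1: x=[4.9600 6.6400] v=[-5.2000 3.2000]
Step 2: x=[3.5488 7.6512] v=[-7.0560 5.0560]
Step 3: x=[2.1540 8.6460] v=[-6.9741 4.9741]
Step 4: x=[1.1579 9.2421] v=[-4.9805 2.9805]
Max displacement = 2.8421

Answer: 2.8421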